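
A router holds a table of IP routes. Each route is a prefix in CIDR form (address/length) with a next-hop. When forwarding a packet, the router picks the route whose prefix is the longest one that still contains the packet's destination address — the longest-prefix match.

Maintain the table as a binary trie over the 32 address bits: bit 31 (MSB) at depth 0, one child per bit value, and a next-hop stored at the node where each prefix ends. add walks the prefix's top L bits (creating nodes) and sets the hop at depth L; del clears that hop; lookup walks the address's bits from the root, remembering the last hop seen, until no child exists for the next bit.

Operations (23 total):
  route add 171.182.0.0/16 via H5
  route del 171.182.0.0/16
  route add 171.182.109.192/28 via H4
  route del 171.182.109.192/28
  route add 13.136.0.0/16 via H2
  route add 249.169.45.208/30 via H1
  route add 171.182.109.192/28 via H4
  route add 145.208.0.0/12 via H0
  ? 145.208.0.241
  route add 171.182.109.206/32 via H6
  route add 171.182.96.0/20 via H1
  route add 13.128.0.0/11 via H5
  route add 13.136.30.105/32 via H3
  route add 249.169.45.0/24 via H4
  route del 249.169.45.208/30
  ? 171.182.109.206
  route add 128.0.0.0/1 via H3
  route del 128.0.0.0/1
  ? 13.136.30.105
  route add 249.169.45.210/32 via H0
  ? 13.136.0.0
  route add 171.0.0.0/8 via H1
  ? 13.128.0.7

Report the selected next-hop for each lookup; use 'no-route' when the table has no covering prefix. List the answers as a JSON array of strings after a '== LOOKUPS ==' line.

Apply in order:
  + 171.182.0.0/16 (H5) depth=16
  - 171.182.0.0/16 clear@16
  + 171.182.109.192/28 (H4) depth=28
  - 171.182.109.192/28 clear@28
  + 13.136.0.0/16 (H2) depth=16
  + 249.169.45.208/30 (H1) depth=30
  + 171.182.109.192/28 (H4) depth=28
  + 145.208.0.0/12 (H0) depth=12
  ? 145.208.0.241  path d0:-→d1:-→d2:-→d3:-→d4:-→d5:-→d6:-→d7:-→d8:-→d9:-→d10:-→d11:-→d12:H0  best=H0
  + 171.182.109.206/32 (H6) depth=32
  + 171.182.96.0/20 (H1) depth=20
  + 13.128.0.0/11 (H5) depth=11
  + 13.136.30.105/32 (H3) depth=32
  + 249.169.45.0/24 (H4) depth=24
  - 249.169.45.208/30 clear@30
  ? 171.182.109.206  path d0:-→d1:-→d2:-→d3:-→d4:-→d5:-→d6:-→d7:-→d8:-→d9:-→d10:-→d11:-→d12:-→d13:-→d14:-→d15:-→d16:-→d17:-→d18:-→d19:-→d20:H1→d21:-→d22:-→d23:-→d24:-→d25:-→d26:-→d27:-→d28:H4→d29:-→d30:-→d31:-→d32:H6  best=H6
  + 128.0.0.0/1 (H3) depth=1
  - 128.0.0.0/1 clear@1
  ? 13.136.30.105  path d0:-→d1:-→d2:-→d3:-→d4:-→d5:-→d6:-→d7:-→d8:-→d9:-→d10:-→d11:H5→d12:-→d13:-→d14:-→d15:-→d16:H2→d17:-→d18:-→d19:-→d20:-→d21:-→d22:-→d23:-→d24:-→d25:-→d26:-→d27:-→d28:-→d29:-→d30:-→d31:-→d32:H3  best=H3
  + 249.169.45.210/32 (H0) depth=32
  ? 13.136.0.0  path d0:-→d1:-→d2:-→d3:-→d4:-→d5:-→d6:-→d7:-→d8:-→d9:-→d10:-→d11:H5→d12:-→d13:-→d14:-→d15:-→d16:H2→d17:-→d18:-→d19:-  best=H2
  + 171.0.0.0/8 (H1) depth=8
  ? 13.128.0.7  path d0:-→d1:-→d2:-→d3:-→d4:-→d5:-→d6:-→d7:-→d8:-→d9:-→d10:-→d11:H5→d12:-  best=H5

== LOOKUPS ==
["H0","H6","H3","H2","H5"]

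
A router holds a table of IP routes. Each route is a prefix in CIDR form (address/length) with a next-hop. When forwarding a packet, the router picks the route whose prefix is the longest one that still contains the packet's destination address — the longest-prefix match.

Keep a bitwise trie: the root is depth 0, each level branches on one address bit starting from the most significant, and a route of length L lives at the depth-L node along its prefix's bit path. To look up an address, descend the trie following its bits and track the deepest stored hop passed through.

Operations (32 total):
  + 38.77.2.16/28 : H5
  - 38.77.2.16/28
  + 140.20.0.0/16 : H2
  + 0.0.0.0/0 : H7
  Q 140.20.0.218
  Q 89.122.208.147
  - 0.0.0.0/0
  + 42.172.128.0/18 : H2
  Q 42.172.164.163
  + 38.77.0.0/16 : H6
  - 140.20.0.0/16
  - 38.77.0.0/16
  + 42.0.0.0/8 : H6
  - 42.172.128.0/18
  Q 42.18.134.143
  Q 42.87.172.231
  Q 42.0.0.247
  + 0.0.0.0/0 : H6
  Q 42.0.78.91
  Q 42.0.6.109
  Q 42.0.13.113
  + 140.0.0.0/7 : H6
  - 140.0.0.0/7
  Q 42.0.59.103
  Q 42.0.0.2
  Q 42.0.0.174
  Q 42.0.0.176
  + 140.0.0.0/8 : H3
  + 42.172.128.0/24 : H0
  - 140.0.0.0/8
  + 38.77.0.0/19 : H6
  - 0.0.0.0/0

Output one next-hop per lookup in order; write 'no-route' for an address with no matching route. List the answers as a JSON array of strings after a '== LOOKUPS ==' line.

Apply in order:
  + 38.77.2.16/28 (H5) depth=28
  - 38.77.2.16/28 clear@28
  + 140.20.0.0/16 (H2) depth=16
  + 0.0.0.0/0 (H7) depth=0
  lookup 140.20.0.218: bits 1000110000010100 walk d0:H7→d1:-→d2:-→d3:-→d4:-→d5:-→d6:-→d7:-→d8:-→d9:-→d10:-→d11:-→d12:-→d13:-→d14:-→d15:-→d16:H2 -> H2
  lookup 89.122.208.147: bits 0 walk d0:H7→d1:- -> H7
  - 0.0.0.0/0 clear@0
  + 42.172.128.0/18 (H2) depth=18
  lookup 42.172.164.163: bits 001010101010110010 walk d0:-→d1:-→d2:-→d3:-→d4:-→d5:-→d6:-→d7:-→d8:-→d9:-→d10:-→d11:-→d12:-→d13:-→d14:-→d15:-→d16:-→d17:-→d18:H2 -> H2
  + 38.77.0.0/16 (H6) depth=16
  - 140.20.0.0/16 clear@16
  - 38.77.0.0/16 clear@16
  + 42.0.0.0/8 (H6) depth=8
  - 42.172.128.0/18 clear@18
  lookup 42.18.134.143: bits 00101010 walk d0:-→d1:-→d2:-→d3:-→d4:-→d5:-→d6:-→d7:-→d8:H6 -> H6
  lookup 42.87.172.231: bits 00101010 walk d0:-→d1:-→d2:-→d3:-→d4:-→d5:-→d6:-→d7:-→d8:H6 -> H6
  lookup 42.0.0.247: bits 00101010 walk d0:-→d1:-→d2:-→d3:-→d4:-→d5:-→d6:-→d7:-→d8:H6 -> H6
  + 0.0.0.0/0 (H6) depth=0
  lookup 42.0.78.91: bits 00101010 walk d0:H6→d1:-→d2:-→d3:-→d4:-→d5:-→d6:-→d7:-→d8:H6 -> H6
  lookup 42.0.6.109: bits 00101010 walk d0:H6→d1:-→d2:-→d3:-→d4:-→d5:-→d6:-→d7:-→d8:H6 -> H6
  lookup 42.0.13.113: bits 00101010 walk d0:H6→d1:-→d2:-→d3:-→d4:-→d5:-→d6:-→d7:-→d8:H6 -> H6
  + 140.0.0.0/7 (H6) depth=7
  - 140.0.0.0/7 clear@7
  lookup 42.0.59.103: bits 00101010 walk d0:H6→d1:-→d2:-→d3:-→d4:-→d5:-→d6:-→d7:-→d8:H6 -> H6
  lookup 42.0.0.2: bits 00101010 walk d0:H6→d1:-→d2:-→d3:-→d4:-→d5:-→d6:-→d7:-→d8:H6 -> H6
  lookup 42.0.0.174: bits 00101010 walk d0:H6→d1:-→d2:-→d3:-→d4:-→d5:-→d6:-→d7:-→d8:H6 -> H6
  lookup 42.0.0.176: bits 00101010 walk d0:H6→d1:-→d2:-→d3:-→d4:-→d5:-→d6:-→d7:-→d8:H6 -> H6
  + 140.0.0.0/8 (H3) depth=8
  + 42.172.128.0/24 (H0) depth=24
  - 140.0.0.0/8 clear@8
  + 38.77.0.0/19 (H6) depth=19
  - 0.0.0.0/0 clear@0

== LOOKUPS ==
["H2","H7","H2","H6","H6","H6","H6","H6","H6","H6","H6","H6","H6"]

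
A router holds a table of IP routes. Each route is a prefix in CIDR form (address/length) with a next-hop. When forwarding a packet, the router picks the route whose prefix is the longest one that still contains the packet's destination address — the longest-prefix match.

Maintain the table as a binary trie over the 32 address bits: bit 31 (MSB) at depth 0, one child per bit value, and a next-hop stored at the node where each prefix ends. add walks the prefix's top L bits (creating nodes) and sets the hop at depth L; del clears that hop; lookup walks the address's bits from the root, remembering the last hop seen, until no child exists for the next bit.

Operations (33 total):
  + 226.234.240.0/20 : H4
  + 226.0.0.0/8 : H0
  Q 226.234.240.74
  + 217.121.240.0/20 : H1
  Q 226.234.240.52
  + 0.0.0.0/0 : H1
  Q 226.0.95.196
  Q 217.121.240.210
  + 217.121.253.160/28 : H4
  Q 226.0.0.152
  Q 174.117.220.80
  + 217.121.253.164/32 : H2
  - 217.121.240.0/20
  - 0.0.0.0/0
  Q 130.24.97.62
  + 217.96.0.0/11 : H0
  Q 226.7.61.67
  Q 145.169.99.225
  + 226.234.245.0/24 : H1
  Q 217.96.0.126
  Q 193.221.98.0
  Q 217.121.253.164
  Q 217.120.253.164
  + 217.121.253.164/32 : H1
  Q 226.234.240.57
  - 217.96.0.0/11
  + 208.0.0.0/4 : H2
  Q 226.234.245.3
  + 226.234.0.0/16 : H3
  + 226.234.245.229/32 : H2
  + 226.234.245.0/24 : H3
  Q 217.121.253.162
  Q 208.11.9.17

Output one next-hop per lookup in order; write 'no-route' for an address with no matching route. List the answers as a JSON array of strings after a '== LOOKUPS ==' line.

Process each operation:
  + 226.234.240.0/20 (H4) depth=20
  + 226.0.0.0/8 (H0) depth=8
  lookup 226.234.240.74: bits 11100010111010101111 walk d0:-→d1:-→d2:-→d3:-→d4:-→d5:-→d6:-→d7:-→d8:H0→d9:-→d10:-→d11:-→d12:-→d13:-→d14:-→d15:-→d16:-→d17:-→d18:-→d19:-→d20:H4 -> H4
  + 217.121.240.0/20 (H1) depth=20
  lookup 226.234.240.52: bits 11100010111010101111 walk d0:-→d1:-→d2:-→d3:-→d4:-→d5:-→d6:-→d7:-→d8:H0→d9:-→d10:-→d11:-→d12:-→d13:-→d14:-→d15:-→d16:-→d17:-→d18:-→d19:-→d20:H4 -> H4
  + 0.0.0.0/0 (H1) depth=0
  lookup 226.0.95.196: bits 11100010 walk d0:H1→d1:-→d2:-→d3:-→d4:-→d5:-→d6:-→d7:-→d8:H0 -> H0
  lookup 217.121.240.210: bits 11011001011110011111 walk d0:H1→d1:-→d2:-→d3:-→d4:-→d5:-→d6:-→d7:-→d8:-→d9:-→d10:-→d11:-→d12:-→d13:-→d14:-→d15:-→d16:-→d17:-→d18:-→d19:-→d20:H1 -> H1
  + 217.121.253.160/28 (H4) depth=28
  lookup 226.0.0.152: bits 11100010 walk d0:H1→d1:-→d2:-→d3:-→d4:-→d5:-→d6:-→d7:-→d8:H0 -> H0
  lookup 174.117.220.80: bits 1 walk d0:H1→d1:- -> H1
  + 217.121.253.164/32 (H2) depth=32
  del 217.121.240.0/20 (clear depth 20)
  del 0.0.0.0/0 (clear depth 0)
  lookup 130.24.97.62: bits 1 walk d0:-→d1:- -> no-route
  + 217.96.0.0/11 (H0) depth=11
  lookup 226.7.61.67: bits 11100010 walk d0:-→d1:-→d2:-→d3:-→d4:-→d5:-→d6:-→d7:-→d8:H0 -> H0
  lookup 145.169.99.225: bits 1 walk d0:-→d1:- -> no-route
  + 226.234.245.0/24 (H1) depth=24
  lookup 217.96.0.126: bits 11011001011 walk d0:-→d1:-→d2:-→d3:-→d4:-→d5:-→d6:-→d7:-→d8:-→d9:-→d10:-→d11:H0 -> H0
  lookup 193.221.98.0: bits 110 walk d0:-→d1:-→d2:-→d3:- -> no-route
  lookup 217.121.253.164: bits 11011001011110011111110110100100 walk d0:-→d1:-→d2:-→d3:-→d4:-→d5:-→d6:-→d7:-→d8:-→d9:-→d10:-→d11:H0→d12:-→d13:-→d14:-→d15:-→d16:-→d17:-→d18:-→d19:-→d20:-→d21:-→d22:-→d23:-→d24:-→d25:-→d26:-→d27:-→d28:H4→d29:-→d30:-→d31:-→d32:H2 -> H2
  lookup 217.120.253.164: bits 110110010111100 walk d0:-→d1:-→d2:-→d3:-→d4:-→d5:-→d6:-→d7:-→d8:-→d9:-→d10:-→d11:H0→d12:-→d13:-→d14:-→d15:- -> H0
  + 217.121.253.164/32 (H1) depth=32
  lookup 226.234.240.57: bits 111000101110101011110 walk d0:-→d1:-→d2:-→d3:-→d4:-→d5:-→d6:-→d7:-→d8:H0→d9:-→d10:-→d11:-→d12:-→d13:-→d14:-→d15:-→d16:-→d17:-→d18:-→d19:-→d20:H4→d21:- -> H4
  del 217.96.0.0/11 (clear depth 11)
  + 208.0.0.0/4 (H2) depth=4
  lookup 226.234.245.3: bits 111000101110101011110101 walk d0:-→d1:-→d2:-→d3:-→d4:-→d5:-→d6:-→d7:-→d8:H0→d9:-→d10:-→d11:-→d12:-→d13:-→d14:-→d15:-→d16:-→d17:-→d18:-→d19:-→d20:H4→d21:-→d22:-→d23:-→d24:H1 -> H1
  + 226.234.0.0/16 (H3) depth=16
  + 226.234.245.229/32 (H2) depth=32
  + 226.234.245.0/24 (H3) depth=24
  lookup 217.121.253.162: bits 11011001011110011111110110100 walk d0:-→d1:-→d2:-→d3:-→d4:H2→d5:-→d6:-→d7:-→d8:-→d9:-→d10:-→d11:-→d12:-→d13:-→d14:-→d15:-→d16:-→d17:-→d18:-→d19:-→d20:-→d21:-→d22:-→d23:-→d24:-→d25:-→d26:-→d27:-→d28:H4→d29:- -> H4
  lookup 208.11.9.17: bits 1101 walk d0:-→d1:-→d2:-→d3:-→d4:H2 -> H2

== LOOKUPS ==
["H4","H4","H0","H1","H0","H1","no-route","H0","no-route","H0","no-route","H2","H0","H4","H1","H4","H2"]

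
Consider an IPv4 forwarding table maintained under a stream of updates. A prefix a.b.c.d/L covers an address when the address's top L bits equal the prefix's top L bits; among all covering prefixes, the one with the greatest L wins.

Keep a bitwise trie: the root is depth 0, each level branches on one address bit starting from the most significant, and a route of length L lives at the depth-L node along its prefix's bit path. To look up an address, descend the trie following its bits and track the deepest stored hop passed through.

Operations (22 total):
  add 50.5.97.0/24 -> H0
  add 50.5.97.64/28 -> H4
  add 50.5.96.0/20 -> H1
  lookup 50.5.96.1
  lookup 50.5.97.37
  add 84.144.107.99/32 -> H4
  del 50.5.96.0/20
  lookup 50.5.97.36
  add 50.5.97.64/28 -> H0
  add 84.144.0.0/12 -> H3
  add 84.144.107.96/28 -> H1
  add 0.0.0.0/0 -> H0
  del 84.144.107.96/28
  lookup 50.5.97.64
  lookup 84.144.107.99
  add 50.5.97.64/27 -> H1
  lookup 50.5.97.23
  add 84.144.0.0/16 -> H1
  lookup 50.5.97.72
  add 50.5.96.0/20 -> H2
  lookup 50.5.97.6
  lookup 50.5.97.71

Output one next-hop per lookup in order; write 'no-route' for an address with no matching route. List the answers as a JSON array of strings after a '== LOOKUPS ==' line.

Apply in order:
  + 50.5.97.0/24 (H0) depth=24
  + 50.5.97.64/28 (H4) depth=28
  + 50.5.96.0/20 (H1) depth=20
  Q 50.5.96.1: descend 00110010000001010110000 ; hops seen [H1] ; pick H1
  Q 50.5.97.37: descend 0011001000000101011000010 ; hops seen [H1,H0] ; pick H0
  + 84.144.107.99/32 (H4) depth=32
  - 50.5.96.0/20 clear@20
  Q 50.5.97.36: descend 0011001000000101011000010 ; hops seen [H0] ; pick H0
  + 50.5.97.64/28 (H0) depth=28
  + 84.144.0.0/12 (H3) depth=12
  + 84.144.107.96/28 (H1) depth=28
  + 0.0.0.0/0 (H0) depth=0
  - 84.144.107.96/28 clear@28
  Q 50.5.97.64: descend 0011001000000101011000010100 ; hops seen [H0,H0,H0] ; pick H0
  Q 84.144.107.99: descend 01010100100100000110101101100011 ; hops seen [H0,H3,H4] ; pick H4
  + 50.5.97.64/27 (H1) depth=27
  Q 50.5.97.23: descend 0011001000000101011000010 ; hops seen [H0,H0] ; pick H0
  + 84.144.0.0/16 (H1) depth=16
  Q 50.5.97.72: descend 0011001000000101011000010100 ; hops seen [H0,H0,H1,H0] ; pick H0
  + 50.5.96.0/20 (H2) depth=20
  Q 50.5.97.6: descend 0011001000000101011000010 ; hops seen [H0,H2,H0] ; pick H0
  Q 50.5.97.71: descend 0011001000000101011000010100 ; hops seen [H0,H2,H0,H1,H0] ; pick H0

== LOOKUPS ==
["H1","H0","H0","H0","H4","H0","H0","H0","H0"]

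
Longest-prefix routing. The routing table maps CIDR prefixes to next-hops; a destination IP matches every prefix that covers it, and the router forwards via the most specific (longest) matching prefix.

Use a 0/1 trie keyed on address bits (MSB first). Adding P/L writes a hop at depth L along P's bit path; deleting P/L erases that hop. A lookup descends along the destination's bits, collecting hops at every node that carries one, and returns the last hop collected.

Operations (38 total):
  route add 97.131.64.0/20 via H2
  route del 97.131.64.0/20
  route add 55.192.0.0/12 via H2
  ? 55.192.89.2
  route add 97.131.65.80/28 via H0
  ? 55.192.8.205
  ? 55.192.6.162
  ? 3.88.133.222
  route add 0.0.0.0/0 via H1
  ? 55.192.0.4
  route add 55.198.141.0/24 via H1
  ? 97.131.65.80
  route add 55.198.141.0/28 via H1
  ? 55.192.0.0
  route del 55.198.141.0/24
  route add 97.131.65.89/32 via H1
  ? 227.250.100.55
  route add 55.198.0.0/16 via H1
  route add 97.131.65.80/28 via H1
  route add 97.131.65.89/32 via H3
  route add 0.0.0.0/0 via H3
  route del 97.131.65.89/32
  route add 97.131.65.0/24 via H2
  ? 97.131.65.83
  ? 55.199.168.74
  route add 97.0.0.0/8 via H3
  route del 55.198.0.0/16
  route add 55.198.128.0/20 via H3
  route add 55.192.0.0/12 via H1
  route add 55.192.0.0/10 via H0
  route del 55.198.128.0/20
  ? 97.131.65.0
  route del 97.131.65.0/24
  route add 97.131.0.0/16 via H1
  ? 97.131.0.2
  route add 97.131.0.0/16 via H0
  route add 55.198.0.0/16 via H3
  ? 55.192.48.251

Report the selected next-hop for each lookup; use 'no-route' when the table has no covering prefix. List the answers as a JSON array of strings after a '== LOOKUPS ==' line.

Trace:
  add 97.131.64.0/20 -> H2 at depth 20
  del 97.131.64.0/20 (clear depth 20)
  add 55.192.0.0/12 -> H2 at depth 12
  lookup 55.192.89.2: bits 001101111100 walk d0:-→d1:-→d2:-→d3:-→d4:-→d5:-→d6:-→d7:-→d8:-→d9:-→d10:-→d11:-→d12:H2 -> H2
  add 97.131.65.80/28 -> H0 at depth 28
  lookup 55.192.8.205: bits 001101111100 walk d0:-→d1:-→d2:-→d3:-→d4:-→d5:-→d6:-→d7:-→d8:-→d9:-→d10:-→d11:-→d12:H2 -> H2
  lookup 55.192.6.162: bits 001101111100 walk d0:-→d1:-→d2:-→d3:-→d4:-→d5:-→d6:-→d7:-→d8:-→d9:-→d10:-→d11:-→d12:H2 -> H2
  lookup 3.88.133.222: bits 00 walk d0:-→d1:-→d2:- -> no-route
  add 0.0.0.0/0 -> H1 at depth 0
  lookup 55.192.0.4: bits 001101111100 walk d0:H1→d1:-→d2:-→d3:-→d4:-→d5:-→d6:-→d7:-→d8:-→d9:-→d10:-→d11:-→d12:H2 -> H2
  add 55.198.141.0/24 -> H1 at depth 24
  lookup 97.131.65.80: bits 0110000110000011010000010101 walk d0:H1→d1:-→d2:-→d3:-→d4:-→d5:-→d6:-→d7:-→d8:-→d9:-→d10:-→d11:-→d12:-→d13:-→d14:-→d15:-→d16:-→d17:-→d18:-→d19:-→d20:-→d21:-→d22:-→d23:-→d24:-→d25:-→d26:-→d27:-→d28:H0 -> H0
  add 55.198.141.0/28 -> H1 at depth 28
  lookup 55.192.0.0: bits 0011011111000 walk d0:H1→d1:-→d2:-→d3:-→d4:-→d5:-→d6:-→d7:-→d8:-→d9:-→d10:-→d11:-→d12:H2→d13:- -> H2
  del 55.198.141.0/24 (clear depth 24)
  add 97.131.65.89/32 -> H1 at depth 32
  lookup 227.250.100.55: bits ε walk d0:H1 -> H1
  add 55.198.0.0/16 -> H1 at depth 16
  add 97.131.65.80/28 -> H1 at depth 28
  add 97.131.65.89/32 -> H3 at depth 32
  add 0.0.0.0/0 -> H3 at depth 0
  del 97.131.65.89/32 (clear depth 32)
  add 97.131.65.0/24 -> H2 at depth 24
  lookup 97.131.65.83: bits 0110000110000011010000010101 walk d0:H3→d1:-→d2:-→d3:-→d4:-→d5:-→d6:-→d7:-→d8:-→d9:-→d10:-→d11:-→d12:-→d13:-→d14:-→d15:-→d16:-→d17:-→d18:-→d19:-→d20:-→d21:-→d22:-→d23:-→d24:H2→d25:-→d26:-→d27:-→d28:H1 -> H1
  lookup 55.199.168.74: bits 001101111100011 walk d0:H3→d1:-→d2:-→d3:-→d4:-→d5:-→d6:-→d7:-→d8:-→d9:-→d10:-→d11:-→d12:H2→d13:-→d14:-→d15:- -> H2
  add 97.0.0.0/8 -> H3 at depth 8
  del 55.198.0.0/16 (clear depth 16)
  add 55.198.128.0/20 -> H3 at depth 20
  add 55.192.0.0/12 -> H1 at depth 12
  add 55.192.0.0/10 -> H0 at depth 10
  del 55.198.128.0/20 (clear depth 20)
  lookup 97.131.65.0: bits 0110000110000011010000010 walk d0:H3→d1:-→d2:-→d3:-→d4:-→d5:-→d6:-→d7:-→d8:H3→d9:-→d10:-→d11:-→d12:-→d13:-→d14:-→d15:-→d16:-→d17:-→d18:-→d19:-→d20:-→d21:-→d22:-→d23:-→d24:H2→d25:- -> H2
  del 97.131.65.0/24 (clear depth 24)
  add 97.131.0.0/16 -> H1 at depth 16
  lookup 97.131.0.2: bits 01100001100000110 walk d0:H3→d1:-→d2:-→d3:-→d4:-→d5:-→d6:-→d7:-→d8:H3→d9:-→d10:-→d11:-→d12:-→d13:-→d14:-→d15:-→d16:H1→d17:- -> H1
  add 97.131.0.0/16 -> H0 at depth 16
  add 55.198.0.0/16 -> H3 at depth 16
  lookup 55.192.48.251: bits 0011011111000 walk d0:H3→d1:-→d2:-→d3:-→d4:-→d5:-→d6:-→d7:-→d8:-→d9:-→d10:H0→d11:-→d12:H1→d13:- -> H1

== LOOKUPS ==
["H2","H2","H2","no-route","H2","H0","H2","H1","H1","H2","H2","H1","H1"]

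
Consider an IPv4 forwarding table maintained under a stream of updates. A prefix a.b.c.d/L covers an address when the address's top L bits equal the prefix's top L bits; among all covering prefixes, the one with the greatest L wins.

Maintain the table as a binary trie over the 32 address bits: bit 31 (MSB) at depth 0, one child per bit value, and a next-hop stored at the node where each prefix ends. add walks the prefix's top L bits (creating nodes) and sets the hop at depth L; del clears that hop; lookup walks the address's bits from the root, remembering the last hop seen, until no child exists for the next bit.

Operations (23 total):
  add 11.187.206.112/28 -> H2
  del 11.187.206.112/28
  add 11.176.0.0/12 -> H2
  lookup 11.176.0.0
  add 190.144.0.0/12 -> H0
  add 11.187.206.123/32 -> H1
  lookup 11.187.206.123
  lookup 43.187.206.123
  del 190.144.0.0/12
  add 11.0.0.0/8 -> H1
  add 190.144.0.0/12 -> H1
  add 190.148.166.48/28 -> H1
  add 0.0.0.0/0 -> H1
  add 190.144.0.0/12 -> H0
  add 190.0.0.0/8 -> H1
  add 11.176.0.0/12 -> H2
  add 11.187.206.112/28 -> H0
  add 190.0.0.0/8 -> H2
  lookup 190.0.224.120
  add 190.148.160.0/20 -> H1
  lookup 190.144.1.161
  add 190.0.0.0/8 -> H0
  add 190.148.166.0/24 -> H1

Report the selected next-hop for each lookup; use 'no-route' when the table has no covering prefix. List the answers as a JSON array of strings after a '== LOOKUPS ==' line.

Apply in order:
  add 11.187.206.112/28 -> H2 at depth 28
  del 11.187.206.112/28 (clear depth 28)
  add 11.176.0.0/12 -> H2 at depth 12
  Q 11.176.0.0: descend 000010111011 ; hops seen [H2] ; pick H2
  add 190.144.0.0/12 -> H0 at depth 12
  add 11.187.206.123/32 -> H1 at depth 32
  Q 11.187.206.123: descend 00001011101110111100111001111011 ; hops seen [H2,H1] ; pick H1
  Q 43.187.206.123: descend 00 ; hops seen [∅] ; pick no-route
  del 190.144.0.0/12 (clear depth 12)
  add 11.0.0.0/8 -> H1 at depth 8
  add 190.144.0.0/12 -> H1 at depth 12
  add 190.148.166.48/28 -> H1 at depth 28
  add 0.0.0.0/0 -> H1 at depth 0
  add 190.144.0.0/12 -> H0 at depth 12
  add 190.0.0.0/8 -> H1 at depth 8
  add 11.176.0.0/12 -> H2 at depth 12
  add 11.187.206.112/28 -> H0 at depth 28
  add 190.0.0.0/8 -> H2 at depth 8
  Q 190.0.224.120: descend 10111110 ; hops seen [H1,H2] ; pick H2
  add 190.148.160.0/20 -> H1 at depth 20
  Q 190.144.1.161: descend 1011111010010 ; hops seen [H1,H2,H0] ; pick H0
  add 190.0.0.0/8 -> H0 at depth 8
  add 190.148.166.0/24 -> H1 at depth 24

== LOOKUPS ==
["H2","H1","no-route","H2","H0"]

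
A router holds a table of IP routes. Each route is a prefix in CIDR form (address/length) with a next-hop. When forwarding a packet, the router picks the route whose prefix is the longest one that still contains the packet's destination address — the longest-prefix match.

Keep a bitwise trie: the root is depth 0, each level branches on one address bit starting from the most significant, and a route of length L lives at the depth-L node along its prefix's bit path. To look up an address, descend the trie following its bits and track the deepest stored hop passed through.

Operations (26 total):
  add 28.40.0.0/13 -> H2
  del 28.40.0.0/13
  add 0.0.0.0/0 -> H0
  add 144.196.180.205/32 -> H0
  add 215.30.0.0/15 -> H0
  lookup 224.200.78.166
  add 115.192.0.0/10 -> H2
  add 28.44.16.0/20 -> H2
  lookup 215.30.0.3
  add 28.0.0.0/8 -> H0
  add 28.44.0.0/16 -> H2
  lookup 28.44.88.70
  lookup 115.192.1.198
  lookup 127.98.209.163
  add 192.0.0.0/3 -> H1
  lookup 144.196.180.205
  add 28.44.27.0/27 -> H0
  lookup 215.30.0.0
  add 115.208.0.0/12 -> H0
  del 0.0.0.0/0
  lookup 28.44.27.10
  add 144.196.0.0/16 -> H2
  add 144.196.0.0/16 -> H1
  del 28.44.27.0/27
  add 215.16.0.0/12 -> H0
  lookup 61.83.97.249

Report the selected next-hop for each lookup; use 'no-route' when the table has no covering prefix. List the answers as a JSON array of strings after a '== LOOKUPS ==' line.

Apply in order:
  add 28.40.0.0/13 -> H2 at depth 13
  - 28.40.0.0/13 clear@13
  add 0.0.0.0/0 -> H0 at depth 0
  add 144.196.180.205/32 -> H0 at depth 32
  add 215.30.0.0/15 -> H0 at depth 15
  Q 224.200.78.166: descend 11 ; hops seen [H0] ; pick H0
  add 115.192.0.0/10 -> H2 at depth 10
  add 28.44.16.0/20 -> H2 at depth 20
  Q 215.30.0.3: descend 110101110001111 ; hops seen [H0,H0] ; pick H0
  add 28.0.0.0/8 -> H0 at depth 8
  add 28.44.0.0/16 -> H2 at depth 16
  Q 28.44.88.70: descend 00011100001011000 ; hops seen [H0,H0,H2] ; pick H2
  Q 115.192.1.198: descend 0111001111 ; hops seen [H0,H2] ; pick H2
  Q 127.98.209.163: descend 0111 ; hops seen [H0] ; pick H0
  add 192.0.0.0/3 -> H1 at depth 3
  Q 144.196.180.205: descend 10010000110001001011010011001101 ; hops seen [H0,H0] ; pick H0
  add 28.44.27.0/27 -> H0 at depth 27
  Q 215.30.0.0: descend 110101110001111 ; hops seen [H0,H1,H0] ; pick H0
  add 115.208.0.0/12 -> H0 at depth 12
  - 0.0.0.0/0 clear@0
  Q 28.44.27.10: descend 000111000010110000011011000 ; hops seen [H0,H2,H2,H0] ; pick H0
  add 144.196.0.0/16 -> H2 at depth 16
  add 144.196.0.0/16 -> H1 at depth 16
  - 28.44.27.0/27 clear@27
  add 215.16.0.0/12 -> H0 at depth 12
  Q 61.83.97.249: descend 00 ; hops seen [∅] ; pick no-route

== LOOKUPS ==
["H0","H0","H2","H2","H0","H0","H0","H0","no-route"]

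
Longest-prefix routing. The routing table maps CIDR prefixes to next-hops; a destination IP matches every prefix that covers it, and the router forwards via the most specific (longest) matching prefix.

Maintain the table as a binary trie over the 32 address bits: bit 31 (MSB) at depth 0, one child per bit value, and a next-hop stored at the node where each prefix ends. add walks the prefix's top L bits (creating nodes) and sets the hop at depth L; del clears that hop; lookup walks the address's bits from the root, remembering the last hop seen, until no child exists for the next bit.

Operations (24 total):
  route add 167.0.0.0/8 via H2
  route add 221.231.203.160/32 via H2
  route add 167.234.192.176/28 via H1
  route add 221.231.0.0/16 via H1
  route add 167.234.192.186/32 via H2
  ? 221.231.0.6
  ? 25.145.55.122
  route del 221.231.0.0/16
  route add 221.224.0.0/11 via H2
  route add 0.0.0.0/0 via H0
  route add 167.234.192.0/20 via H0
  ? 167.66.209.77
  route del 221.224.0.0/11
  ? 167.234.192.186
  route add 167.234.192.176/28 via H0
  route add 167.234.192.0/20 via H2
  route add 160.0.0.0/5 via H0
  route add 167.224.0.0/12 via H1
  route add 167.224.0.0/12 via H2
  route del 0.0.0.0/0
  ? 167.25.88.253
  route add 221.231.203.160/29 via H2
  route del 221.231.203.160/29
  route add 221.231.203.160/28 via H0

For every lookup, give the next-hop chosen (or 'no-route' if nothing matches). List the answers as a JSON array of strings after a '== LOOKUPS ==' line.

Apply in order:
  add 167.0.0.0/8 -> H2 at depth 8
  add 221.231.203.160/32 -> H2 at depth 32
  add 167.234.192.176/28 -> H1 at depth 28
  add 221.231.0.0/16 -> H1 at depth 16
  add 167.234.192.186/32 -> H2 at depth 32
  lookup 221.231.0.6: bits 1101110111100111 walk d0:-→d1:-→d2:-→d3:-→d4:-→d5:-→d6:-→d7:-→d8:-→d9:-→d10:-→d11:-→d12:-→d13:-→d14:-→d15:-→d16:H1 -> H1
  lookup 25.145.55.122: bits ε walk d0:- -> no-route
  - 221.231.0.0/16 clear@16
  add 221.224.0.0/11 -> H2 at depth 11
  add 0.0.0.0/0 -> H0 at depth 0
  add 167.234.192.0/20 -> H0 at depth 20
  lookup 167.66.209.77: bits 10100111 walk d0:H0→d1:-→d2:-→d3:-→d4:-→d5:-→d6:-→d7:-→d8:H2 -> H2
  - 221.224.0.0/11 clear@11
  lookup 167.234.192.186: bits 10100111111010101100000010111010 walk d0:H0→d1:-→d2:-→d3:-→d4:-→d5:-→d6:-→d7:-→d8:H2→d9:-→d10:-→d11:-→d12:-→d13:-→d14:-→d15:-→d16:-→d17:-→d18:-→d19:-→d20:H0→d21:-→d22:-→d23:-→d24:-→d25:-→d26:-→d27:-→d28:H1→d29:-→d30:-→d31:-→d32:H2 -> H2
  add 167.234.192.176/28 -> H0 at depth 28
  add 167.234.192.0/20 -> H2 at depth 20
  add 160.0.0.0/5 -> H0 at depth 5
  add 167.224.0.0/12 -> H1 at depth 12
  add 167.224.0.0/12 -> H2 at depth 12
  - 0.0.0.0/0 clear@0
  lookup 167.25.88.253: bits 10100111 walk d0:-→d1:-→d2:-→d3:-→d4:-→d5:H0→d6:-→d7:-→d8:H2 -> H2
  add 221.231.203.160/29 -> H2 at depth 29
  - 221.231.203.160/29 clear@29
  add 221.231.203.160/28 -> H0 at depth 28

== LOOKUPS ==
["H1","no-route","H2","H2","H2"]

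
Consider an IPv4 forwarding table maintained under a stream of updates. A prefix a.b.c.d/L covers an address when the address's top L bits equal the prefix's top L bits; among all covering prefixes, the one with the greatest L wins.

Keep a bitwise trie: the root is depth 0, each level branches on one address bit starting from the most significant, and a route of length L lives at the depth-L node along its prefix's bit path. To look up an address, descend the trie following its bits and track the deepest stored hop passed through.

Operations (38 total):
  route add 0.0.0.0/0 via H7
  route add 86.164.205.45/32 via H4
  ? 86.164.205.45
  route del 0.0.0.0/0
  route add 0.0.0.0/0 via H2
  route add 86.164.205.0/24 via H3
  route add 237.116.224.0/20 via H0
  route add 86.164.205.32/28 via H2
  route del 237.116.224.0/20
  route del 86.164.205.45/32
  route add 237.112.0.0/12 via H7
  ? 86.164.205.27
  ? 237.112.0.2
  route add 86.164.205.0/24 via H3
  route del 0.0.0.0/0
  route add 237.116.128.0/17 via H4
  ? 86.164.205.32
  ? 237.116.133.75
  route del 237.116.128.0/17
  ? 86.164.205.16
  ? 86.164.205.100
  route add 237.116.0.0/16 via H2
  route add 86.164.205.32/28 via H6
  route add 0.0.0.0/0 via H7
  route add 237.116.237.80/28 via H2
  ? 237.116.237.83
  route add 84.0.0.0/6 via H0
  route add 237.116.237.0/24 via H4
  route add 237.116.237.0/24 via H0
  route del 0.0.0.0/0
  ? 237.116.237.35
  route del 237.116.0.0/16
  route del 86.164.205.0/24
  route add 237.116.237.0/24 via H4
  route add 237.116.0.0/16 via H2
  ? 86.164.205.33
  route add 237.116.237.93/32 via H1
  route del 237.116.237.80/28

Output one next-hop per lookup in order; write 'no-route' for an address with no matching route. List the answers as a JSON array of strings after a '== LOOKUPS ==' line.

Trace:
  add 0.0.0.0/0 -> H7 at depth 0
  add 86.164.205.45/32 -> H4 at depth 32
  Q 86.164.205.45: descend 01010110101001001100110100101101 ; hops seen [H7,H4] ; pick H4
  - 0.0.0.0/0 clear@0
  add 0.0.0.0/0 -> H2 at depth 0
  add 86.164.205.0/24 -> H3 at depth 24
  add 237.116.224.0/20 -> H0 at depth 20
  add 86.164.205.32/28 -> H2 at depth 28
  - 237.116.224.0/20 clear@20
  - 86.164.205.45/32 clear@32
  add 237.112.0.0/12 -> H7 at depth 12
  Q 86.164.205.27: descend 01010110101001001100110100 ; hops seen [H2,H3] ; pick H3
  Q 237.112.0.2: descend 1110110101110 ; hops seen [H2,H7] ; pick H7
  add 86.164.205.0/24 -> H3 at depth 24
  - 0.0.0.0/0 clear@0
  add 237.116.128.0/17 -> H4 at depth 17
  Q 86.164.205.32: descend 0101011010100100110011010010 ; hops seen [H3,H2] ; pick H2
  Q 237.116.133.75: descend 11101101011101001 ; hops seen [H7,H4] ; pick H4
  - 237.116.128.0/17 clear@17
  Q 86.164.205.16: descend 01010110101001001100110100 ; hops seen [H3] ; pick H3
  Q 86.164.205.100: descend 0101011010100100110011010 ; hops seen [H3] ; pick H3
  add 237.116.0.0/16 -> H2 at depth 16
  add 86.164.205.32/28 -> H6 at depth 28
  add 0.0.0.0/0 -> H7 at depth 0
  add 237.116.237.80/28 -> H2 at depth 28
  Q 237.116.237.83: descend 1110110101110100111011010101 ; hops seen [H7,H7,H2,H2] ; pick H2
  add 84.0.0.0/6 -> H0 at depth 6
  add 237.116.237.0/24 -> H4 at depth 24
  add 237.116.237.0/24 -> H0 at depth 24
  - 0.0.0.0/0 clear@0
  Q 237.116.237.35: descend 1110110101110100111011010 ; hops seen [H7,H2,H0] ; pick H0
  - 237.116.0.0/16 clear@16
  - 86.164.205.0/24 clear@24
  add 237.116.237.0/24 -> H4 at depth 24
  add 237.116.0.0/16 -> H2 at depth 16
  Q 86.164.205.33: descend 0101011010100100110011010010 ; hops seen [H0,H6] ; pick H6
  add 237.116.237.93/32 -> H1 at depth 32
  - 237.116.237.80/28 clear@28

== LOOKUPS ==
["H4","H3","H7","H2","H4","H3","H3","H2","H0","H6"]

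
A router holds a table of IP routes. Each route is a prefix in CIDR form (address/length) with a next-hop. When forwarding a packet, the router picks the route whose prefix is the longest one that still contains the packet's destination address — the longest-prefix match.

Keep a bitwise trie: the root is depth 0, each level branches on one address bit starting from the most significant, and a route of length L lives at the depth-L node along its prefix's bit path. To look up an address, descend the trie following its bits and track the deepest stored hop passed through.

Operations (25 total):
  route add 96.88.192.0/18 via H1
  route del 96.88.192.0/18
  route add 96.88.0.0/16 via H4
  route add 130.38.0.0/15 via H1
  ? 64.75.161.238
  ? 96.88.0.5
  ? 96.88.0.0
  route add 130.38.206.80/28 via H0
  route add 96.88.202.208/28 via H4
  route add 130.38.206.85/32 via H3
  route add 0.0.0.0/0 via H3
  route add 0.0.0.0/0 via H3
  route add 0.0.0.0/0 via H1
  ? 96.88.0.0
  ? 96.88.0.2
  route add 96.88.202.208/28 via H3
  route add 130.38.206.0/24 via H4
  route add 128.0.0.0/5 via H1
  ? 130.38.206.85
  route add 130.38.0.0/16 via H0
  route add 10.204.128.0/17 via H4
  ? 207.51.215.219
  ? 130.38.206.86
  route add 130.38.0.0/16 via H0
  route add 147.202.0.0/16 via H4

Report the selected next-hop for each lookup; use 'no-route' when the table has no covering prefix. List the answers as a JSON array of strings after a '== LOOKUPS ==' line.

Trace:
  add 96.88.192.0/18 -> H1 at depth 18
  del 96.88.192.0/18 (clear depth 18)
  add 96.88.0.0/16 -> H4 at depth 16
  add 130.38.0.0/15 -> H1 at depth 15
  ? 64.75.161.238  path d0:-→d1:-→d2:-  best=no-route
  ? 96.88.0.5  path d0:-→d1:-→d2:-→d3:-→d4:-→d5:-→d6:-→d7:-→d8:-→d9:-→d10:-→d11:-→d12:-→d13:-→d14:-→d15:-→d16:H4  best=H4
  ? 96.88.0.0  path d0:-→d1:-→d2:-→d3:-→d4:-→d5:-→d6:-→d7:-→d8:-→d9:-→d10:-→d11:-→d12:-→d13:-→d14:-→d15:-→d16:H4  best=H4
  add 130.38.206.80/28 -> H0 at depth 28
  add 96.88.202.208/28 -> H4 at depth 28
  add 130.38.206.85/32 -> H3 at depth 32
  add 0.0.0.0/0 -> H3 at depth 0
  add 0.0.0.0/0 -> H3 at depth 0
  add 0.0.0.0/0 -> H1 at depth 0
  ? 96.88.0.0  path d0:H1→d1:-→d2:-→d3:-→d4:-→d5:-→d6:-→d7:-→d8:-→d9:-→d10:-→d11:-→d12:-→d13:-→d14:-→d15:-→d16:H4  best=H4
  ? 96.88.0.2  path d0:H1→d1:-→d2:-→d3:-→d4:-→d5:-→d6:-→d7:-→d8:-→d9:-→d10:-→d11:-→d12:-→d13:-→d14:-→d15:-→d16:H4  best=H4
  add 96.88.202.208/28 -> H3 at depth 28
  add 130.38.206.0/24 -> H4 at depth 24
  add 128.0.0.0/5 -> H1 at depth 5
  ? 130.38.206.85  path d0:H1→d1:-→d2:-→d3:-→d4:-→d5:H1→d6:-→d7:-→d8:-→d9:-→d10:-→d11:-→d12:-→d13:-→d14:-→d15:H1→d16:-→d17:-→d18:-→d19:-→d20:-→d21:-→d22:-→d23:-→d24:H4→d25:-→d26:-→d27:-→d28:H0→d29:-→d30:-→d31:-→d32:H3  best=H3
  add 130.38.0.0/16 -> H0 at depth 16
  add 10.204.128.0/17 -> H4 at depth 17
  ? 207.51.215.219  path d0:H1→d1:-  best=H1
  ? 130.38.206.86  path d0:H1→d1:-→d2:-→d3:-→d4:-→d5:H1→d6:-→d7:-→d8:-→d9:-→d10:-→d11:-→d12:-→d13:-→d14:-→d15:H1→d16:H0→d17:-→d18:-→d19:-→d20:-→d21:-→d22:-→d23:-→d24:H4→d25:-→d26:-→d27:-→d28:H0→d29:-→d30:-  best=H0
  add 130.38.0.0/16 -> H0 at depth 16
  add 147.202.0.0/16 -> H4 at depth 16

== LOOKUPS ==
["no-route","H4","H4","H4","H4","H3","H1","H0"]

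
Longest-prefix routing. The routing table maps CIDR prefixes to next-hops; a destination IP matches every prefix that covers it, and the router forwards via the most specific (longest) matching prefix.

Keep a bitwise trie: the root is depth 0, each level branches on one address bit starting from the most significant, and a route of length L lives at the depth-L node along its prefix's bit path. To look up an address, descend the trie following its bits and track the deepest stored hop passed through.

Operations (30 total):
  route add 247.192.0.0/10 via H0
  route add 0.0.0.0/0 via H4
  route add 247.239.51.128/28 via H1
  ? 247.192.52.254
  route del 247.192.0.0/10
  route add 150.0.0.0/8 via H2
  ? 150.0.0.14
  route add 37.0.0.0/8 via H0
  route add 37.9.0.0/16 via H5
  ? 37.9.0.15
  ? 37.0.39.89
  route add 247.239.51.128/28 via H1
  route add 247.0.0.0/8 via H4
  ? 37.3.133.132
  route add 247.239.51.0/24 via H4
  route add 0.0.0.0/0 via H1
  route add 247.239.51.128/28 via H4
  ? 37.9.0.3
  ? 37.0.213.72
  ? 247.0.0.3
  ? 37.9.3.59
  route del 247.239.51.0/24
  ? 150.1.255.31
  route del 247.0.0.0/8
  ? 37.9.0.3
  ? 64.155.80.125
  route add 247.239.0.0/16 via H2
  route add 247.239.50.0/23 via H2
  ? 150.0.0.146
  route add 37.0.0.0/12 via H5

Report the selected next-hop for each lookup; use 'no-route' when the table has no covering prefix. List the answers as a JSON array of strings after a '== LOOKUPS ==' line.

Process each operation:
  add 247.192.0.0/10 -> H0 at depth 10
  add 0.0.0.0/0 -> H4 at depth 0
  add 247.239.51.128/28 -> H1 at depth 28
  ? 247.192.52.254  path d0:H4→d1:-→d2:-→d3:-→d4:-→d5:-→d6:-→d7:-→d8:-→d9:-→d10:H0  best=H0
  - 247.192.0.0/10 clear@10
  add 150.0.0.0/8 -> H2 at depth 8
  ? 150.0.0.14  path d0:H4→d1:-→d2:-→d3:-→d4:-→d5:-→d6:-→d7:-→d8:H2  best=H2
  add 37.0.0.0/8 -> H0 at depth 8
  add 37.9.0.0/16 -> H5 at depth 16
  ? 37.9.0.15  path d0:H4→d1:-→d2:-→d3:-→d4:-→d5:-→d6:-→d7:-→d8:H0→d9:-→d10:-→d11:-→d12:-→d13:-→d14:-→d15:-→d16:H5  best=H5
  ? 37.0.39.89  path d0:H4→d1:-→d2:-→d3:-→d4:-→d5:-→d6:-→d7:-→d8:H0→d9:-→d10:-→d11:-→d12:-  best=H0
  add 247.239.51.128/28 -> H1 at depth 28
  add 247.0.0.0/8 -> H4 at depth 8
  ? 37.3.133.132  path d0:H4→d1:-→d2:-→d3:-→d4:-→d5:-→d6:-→d7:-→d8:H0→d9:-→d10:-→d11:-→d12:-  best=H0
  add 247.239.51.0/24 -> H4 at depth 24
  add 0.0.0.0/0 -> H1 at depth 0
  add 247.239.51.128/28 -> H4 at depth 28
  ? 37.9.0.3  path d0:H1→d1:-→d2:-→d3:-→d4:-→d5:-→d6:-→d7:-→d8:H0→d9:-→d10:-→d11:-→d12:-→d13:-→d14:-→d15:-→d16:H5  best=H5
  ? 37.0.213.72  path d0:H1→d1:-→d2:-→d3:-→d4:-→d5:-→d6:-→d7:-→d8:H0→d9:-→d10:-→d11:-→d12:-  best=H0
  ? 247.0.0.3  path d0:H1→d1:-→d2:-→d3:-→d4:-→d5:-→d6:-→d7:-→d8:H4  best=H4
  ? 37.9.3.59  path d0:H1→d1:-→d2:-→d3:-→d4:-→d5:-→d6:-→d7:-→d8:H0→d9:-→d10:-→d11:-→d12:-→d13:-→d14:-→d15:-→d16:H5  best=H5
  - 247.239.51.0/24 clear@24
  ? 150.1.255.31  path d0:H1→d1:-→d2:-→d3:-→d4:-→d5:-→d6:-→d7:-→d8:H2  best=H2
  - 247.0.0.0/8 clear@8
  ? 37.9.0.3  path d0:H1→d1:-→d2:-→d3:-→d4:-→d5:-→d6:-→d7:-→d8:H0→d9:-→d10:-→d11:-→d12:-→d13:-→d14:-→d15:-→d16:H5  best=H5
  ? 64.155.80.125  path d0:H1→d1:-  best=H1
  add 247.239.0.0/16 -> H2 at depth 16
  add 247.239.50.0/23 -> H2 at depth 23
  ? 150.0.0.146  path d0:H1→d1:-→d2:-→d3:-→d4:-→d5:-→d6:-→d7:-→d8:H2  best=H2
  add 37.0.0.0/12 -> H5 at depth 12

== LOOKUPS ==
["H0","H2","H5","H0","H0","H5","H0","H4","H5","H2","H5","H1","H2"]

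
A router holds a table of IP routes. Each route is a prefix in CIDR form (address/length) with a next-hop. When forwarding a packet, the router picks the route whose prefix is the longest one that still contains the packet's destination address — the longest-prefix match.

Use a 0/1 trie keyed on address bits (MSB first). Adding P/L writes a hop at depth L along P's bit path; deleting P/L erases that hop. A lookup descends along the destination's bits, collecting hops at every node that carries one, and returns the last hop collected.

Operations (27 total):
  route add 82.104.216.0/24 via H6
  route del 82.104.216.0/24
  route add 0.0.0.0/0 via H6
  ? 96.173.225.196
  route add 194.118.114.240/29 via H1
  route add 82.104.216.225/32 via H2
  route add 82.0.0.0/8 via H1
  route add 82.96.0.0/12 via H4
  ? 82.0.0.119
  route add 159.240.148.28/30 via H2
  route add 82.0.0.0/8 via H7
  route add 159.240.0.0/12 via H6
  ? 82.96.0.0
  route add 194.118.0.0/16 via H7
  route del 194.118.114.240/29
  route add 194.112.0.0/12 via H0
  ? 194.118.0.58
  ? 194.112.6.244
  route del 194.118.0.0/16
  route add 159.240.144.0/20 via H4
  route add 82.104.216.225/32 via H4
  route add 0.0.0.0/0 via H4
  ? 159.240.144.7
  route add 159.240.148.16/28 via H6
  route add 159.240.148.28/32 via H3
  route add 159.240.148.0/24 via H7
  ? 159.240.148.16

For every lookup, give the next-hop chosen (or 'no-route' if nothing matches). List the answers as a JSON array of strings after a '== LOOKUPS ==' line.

Apply in order:
  add 82.104.216.0/24 -> H6 at depth 24
  - 82.104.216.0/24 clear@24
  add 0.0.0.0/0 -> H6 at depth 0
  Q 96.173.225.196: descend 01 ; hops seen [H6] ; pick H6
  add 194.118.114.240/29 -> H1 at depth 29
  add 82.104.216.225/32 -> H2 at depth 32
  add 82.0.0.0/8 -> H1 at depth 8
  add 82.96.0.0/12 -> H4 at depth 12
  Q 82.0.0.119: descend 010100100 ; hops seen [H6,H1] ; pick H1
  add 159.240.148.28/30 -> H2 at depth 30
  add 82.0.0.0/8 -> H7 at depth 8
  add 159.240.0.0/12 -> H6 at depth 12
  Q 82.96.0.0: descend 010100100110 ; hops seen [H6,H7,H4] ; pick H4
  add 194.118.0.0/16 -> H7 at depth 16
  - 194.118.114.240/29 clear@29
  add 194.112.0.0/12 -> H0 at depth 12
  Q 194.118.0.58: descend 11000010011101100 ; hops seen [H6,H0,H7] ; pick H7
  Q 194.112.6.244: descend 1100001001110 ; hops seen [H6,H0] ; pick H0
  - 194.118.0.0/16 clear@16
  add 159.240.144.0/20 -> H4 at depth 20
  add 82.104.216.225/32 -> H4 at depth 32
  add 0.0.0.0/0 -> H4 at depth 0
  Q 159.240.144.7: descend 100111111111000010010 ; hops seen [H4,H6,H4] ; pick H4
  add 159.240.148.16/28 -> H6 at depth 28
  add 159.240.148.28/32 -> H3 at depth 32
  add 159.240.148.0/24 -> H7 at depth 24
  Q 159.240.148.16: descend 1001111111110000100101000001 ; hops seen [H4,H6,H4,H7,H6] ; pick H6

== LOOKUPS ==
["H6","H1","H4","H7","H0","H4","H6"]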